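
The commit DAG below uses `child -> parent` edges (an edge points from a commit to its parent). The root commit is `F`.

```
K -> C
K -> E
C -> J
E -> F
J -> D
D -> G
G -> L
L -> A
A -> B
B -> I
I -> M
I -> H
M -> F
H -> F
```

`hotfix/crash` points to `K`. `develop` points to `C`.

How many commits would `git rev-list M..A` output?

Reachable from A: {A, B, F, H, I, M}.
Reachable from M: {F, M}.
In A's history but not M's: {A, B, H, I} — 4 commits.

4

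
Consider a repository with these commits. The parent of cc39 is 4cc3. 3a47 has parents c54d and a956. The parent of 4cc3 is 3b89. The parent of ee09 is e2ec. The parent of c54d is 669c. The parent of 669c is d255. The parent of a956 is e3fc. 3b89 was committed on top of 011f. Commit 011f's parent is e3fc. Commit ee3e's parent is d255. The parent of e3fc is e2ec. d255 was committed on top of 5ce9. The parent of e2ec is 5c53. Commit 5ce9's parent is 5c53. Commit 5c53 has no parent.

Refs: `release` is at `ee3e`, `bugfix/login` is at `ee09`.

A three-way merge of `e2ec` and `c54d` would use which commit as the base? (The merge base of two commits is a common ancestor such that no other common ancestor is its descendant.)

Ancestors of e2ec: {5c53, e2ec}.
Ancestors of c54d: {5c53, 5ce9, 669c, c54d, d255}.
Common ancestors: {5c53}.
The only common ancestor is 5c53, so it is the merge base.

5c53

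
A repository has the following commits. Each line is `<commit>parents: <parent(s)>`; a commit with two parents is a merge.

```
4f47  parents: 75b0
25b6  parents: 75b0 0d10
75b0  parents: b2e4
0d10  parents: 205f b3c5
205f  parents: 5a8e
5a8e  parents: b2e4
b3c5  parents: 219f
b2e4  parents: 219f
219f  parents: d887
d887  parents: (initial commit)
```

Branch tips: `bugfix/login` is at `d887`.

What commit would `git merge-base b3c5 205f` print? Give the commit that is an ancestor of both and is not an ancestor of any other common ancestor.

Ancestors of b3c5: {219f, b3c5, d887}.
Ancestors of 205f: {205f, 219f, 5a8e, b2e4, d887}.
Common ancestors: {219f, d887}.
Among these, 219f is not an ancestor of any other common ancestor — it is the merge base.

219f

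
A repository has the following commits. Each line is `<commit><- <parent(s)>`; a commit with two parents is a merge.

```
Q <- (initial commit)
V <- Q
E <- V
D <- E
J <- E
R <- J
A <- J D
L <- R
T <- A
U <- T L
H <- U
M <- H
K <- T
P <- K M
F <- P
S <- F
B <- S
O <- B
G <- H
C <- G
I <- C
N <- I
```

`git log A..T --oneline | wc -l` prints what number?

1

Reachable from T: {A, D, E, J, Q, T, V}.
Reachable from A: {A, D, E, J, Q, V}.
In T's history but not A's: {T} — 1 commit.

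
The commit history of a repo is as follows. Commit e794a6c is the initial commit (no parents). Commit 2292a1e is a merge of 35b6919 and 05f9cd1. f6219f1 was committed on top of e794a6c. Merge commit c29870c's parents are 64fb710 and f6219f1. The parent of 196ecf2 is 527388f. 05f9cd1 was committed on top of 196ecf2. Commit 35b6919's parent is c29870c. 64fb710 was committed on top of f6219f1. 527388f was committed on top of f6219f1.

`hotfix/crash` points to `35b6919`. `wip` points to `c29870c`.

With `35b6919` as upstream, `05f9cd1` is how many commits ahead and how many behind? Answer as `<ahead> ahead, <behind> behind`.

3 ahead, 3 behind

Reachable from 05f9cd1: {05f9cd1, 196ecf2, 527388f, e794a6c, f6219f1}.
Reachable from 35b6919: {35b6919, 64fb710, c29870c, e794a6c, f6219f1}.
Only in 05f9cd1's history (ahead): {05f9cd1, 196ecf2, 527388f} — 3.
Only in 35b6919's history (behind): {35b6919, 64fb710, c29870c} — 3.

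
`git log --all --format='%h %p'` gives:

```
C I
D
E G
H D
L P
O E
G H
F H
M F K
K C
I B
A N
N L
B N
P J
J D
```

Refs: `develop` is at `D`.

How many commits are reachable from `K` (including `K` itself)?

Walking parent pointers from K: reachable set = {B, C, D, I, J, K, L, N, P}.
That is 9 commits.

9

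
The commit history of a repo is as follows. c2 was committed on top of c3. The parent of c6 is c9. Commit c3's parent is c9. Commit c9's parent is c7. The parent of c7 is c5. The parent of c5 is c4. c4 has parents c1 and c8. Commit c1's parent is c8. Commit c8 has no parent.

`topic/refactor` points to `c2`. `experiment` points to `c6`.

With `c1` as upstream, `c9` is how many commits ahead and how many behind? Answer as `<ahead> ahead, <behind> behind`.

4 ahead, 0 behind

Reachable from c9: {c1, c4, c5, c7, c8, c9}.
Reachable from c1: {c1, c8}.
Only in c9's history (ahead): {c4, c5, c7, c9} — 4.
Only in c1's history (behind): {} — 0.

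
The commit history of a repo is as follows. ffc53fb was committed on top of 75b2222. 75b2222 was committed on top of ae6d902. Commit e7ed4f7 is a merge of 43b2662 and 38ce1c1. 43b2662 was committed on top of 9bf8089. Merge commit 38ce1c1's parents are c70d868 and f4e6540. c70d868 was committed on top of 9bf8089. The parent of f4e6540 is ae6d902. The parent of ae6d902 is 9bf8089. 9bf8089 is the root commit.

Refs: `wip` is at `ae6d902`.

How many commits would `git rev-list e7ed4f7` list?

7

Walking parent pointers from e7ed4f7: reachable set = {38ce1c1, 43b2662, 9bf8089, ae6d902, c70d868, e7ed4f7, f4e6540}.
That is 7 commits.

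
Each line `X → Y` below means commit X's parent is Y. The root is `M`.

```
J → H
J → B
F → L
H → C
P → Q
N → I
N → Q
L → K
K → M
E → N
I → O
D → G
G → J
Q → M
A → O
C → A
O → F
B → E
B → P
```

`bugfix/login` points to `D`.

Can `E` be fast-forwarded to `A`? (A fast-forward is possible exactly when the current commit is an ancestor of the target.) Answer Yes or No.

A fast-forward from E to A is possible iff E is an ancestor of A.
Ancestors of A: {A, F, K, L, M, O}.
E is not among them, so fast-forward is not possible.

No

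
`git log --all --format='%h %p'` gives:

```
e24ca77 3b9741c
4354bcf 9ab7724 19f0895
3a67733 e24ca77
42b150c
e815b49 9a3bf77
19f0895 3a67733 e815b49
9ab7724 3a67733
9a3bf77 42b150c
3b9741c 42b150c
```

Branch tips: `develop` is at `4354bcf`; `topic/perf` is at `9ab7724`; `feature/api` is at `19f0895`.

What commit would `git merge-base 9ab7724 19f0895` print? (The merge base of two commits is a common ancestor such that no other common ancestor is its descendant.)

3a67733

Ancestors of 9ab7724: {3a67733, 3b9741c, 42b150c, 9ab7724, e24ca77}.
Ancestors of 19f0895: {19f0895, 3a67733, 3b9741c, 42b150c, 9a3bf77, e24ca77, e815b49}.
Common ancestors: {3a67733, 3b9741c, 42b150c, e24ca77}.
Among these, 3a67733 is not an ancestor of any other common ancestor — it is the merge base.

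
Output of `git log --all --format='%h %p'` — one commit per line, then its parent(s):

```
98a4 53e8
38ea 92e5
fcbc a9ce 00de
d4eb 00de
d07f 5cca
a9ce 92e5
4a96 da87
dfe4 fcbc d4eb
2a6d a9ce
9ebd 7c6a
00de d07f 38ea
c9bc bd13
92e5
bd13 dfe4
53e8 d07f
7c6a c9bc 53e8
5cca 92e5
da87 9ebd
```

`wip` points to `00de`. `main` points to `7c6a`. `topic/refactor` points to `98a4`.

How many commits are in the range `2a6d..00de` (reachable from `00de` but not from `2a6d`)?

4

Reachable from 00de: {00de, 38ea, 5cca, 92e5, d07f}.
Reachable from 2a6d: {2a6d, 92e5, a9ce}.
In 00de's history but not 2a6d's: {00de, 38ea, 5cca, d07f} — 4 commits.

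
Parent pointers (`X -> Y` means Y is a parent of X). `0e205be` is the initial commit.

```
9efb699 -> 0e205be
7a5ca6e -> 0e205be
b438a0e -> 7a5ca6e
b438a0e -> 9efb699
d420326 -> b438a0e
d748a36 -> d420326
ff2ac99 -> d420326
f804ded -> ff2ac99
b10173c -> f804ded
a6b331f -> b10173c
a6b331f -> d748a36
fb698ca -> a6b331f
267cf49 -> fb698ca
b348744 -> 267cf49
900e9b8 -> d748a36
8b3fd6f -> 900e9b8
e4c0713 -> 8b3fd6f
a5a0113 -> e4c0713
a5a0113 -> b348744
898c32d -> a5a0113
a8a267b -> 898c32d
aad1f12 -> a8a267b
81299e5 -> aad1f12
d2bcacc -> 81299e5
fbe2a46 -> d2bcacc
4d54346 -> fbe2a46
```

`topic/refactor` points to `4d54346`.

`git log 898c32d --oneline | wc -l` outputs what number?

Walking parent pointers from 898c32d: reachable set = {0e205be, 267cf49, 7a5ca6e, 898c32d, 8b3fd6f, 900e9b8, 9efb699, a5a0113, a6b331f, b10173c, b348744, b438a0e, d420326, d748a36, e4c0713, f804ded, fb698ca, ff2ac99}.
That is 18 commits.

18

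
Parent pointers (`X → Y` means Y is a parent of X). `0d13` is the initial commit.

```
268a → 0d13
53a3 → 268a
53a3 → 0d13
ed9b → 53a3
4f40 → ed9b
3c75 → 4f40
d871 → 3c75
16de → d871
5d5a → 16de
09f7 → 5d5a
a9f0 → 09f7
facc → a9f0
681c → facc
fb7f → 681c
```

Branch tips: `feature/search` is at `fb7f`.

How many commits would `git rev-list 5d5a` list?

Walking parent pointers from 5d5a: reachable set = {0d13, 16de, 268a, 3c75, 4f40, 53a3, 5d5a, d871, ed9b}.
That is 9 commits.

9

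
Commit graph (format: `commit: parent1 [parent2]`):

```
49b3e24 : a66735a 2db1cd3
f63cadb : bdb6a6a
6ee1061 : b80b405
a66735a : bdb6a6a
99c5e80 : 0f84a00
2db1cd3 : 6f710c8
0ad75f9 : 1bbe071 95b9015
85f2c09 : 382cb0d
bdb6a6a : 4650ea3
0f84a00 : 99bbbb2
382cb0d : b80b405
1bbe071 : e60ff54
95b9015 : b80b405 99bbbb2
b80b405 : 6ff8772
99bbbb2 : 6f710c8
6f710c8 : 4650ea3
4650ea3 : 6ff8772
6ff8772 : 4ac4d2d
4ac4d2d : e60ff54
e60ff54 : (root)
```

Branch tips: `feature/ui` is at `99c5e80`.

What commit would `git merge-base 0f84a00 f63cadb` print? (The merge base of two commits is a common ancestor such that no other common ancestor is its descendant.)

Ancestors of 0f84a00: {0f84a00, 4650ea3, 4ac4d2d, 6f710c8, 6ff8772, 99bbbb2, e60ff54}.
Ancestors of f63cadb: {4650ea3, 4ac4d2d, 6ff8772, bdb6a6a, e60ff54, f63cadb}.
Common ancestors: {4650ea3, 4ac4d2d, 6ff8772, e60ff54}.
Among these, 4650ea3 is not an ancestor of any other common ancestor — it is the merge base.

4650ea3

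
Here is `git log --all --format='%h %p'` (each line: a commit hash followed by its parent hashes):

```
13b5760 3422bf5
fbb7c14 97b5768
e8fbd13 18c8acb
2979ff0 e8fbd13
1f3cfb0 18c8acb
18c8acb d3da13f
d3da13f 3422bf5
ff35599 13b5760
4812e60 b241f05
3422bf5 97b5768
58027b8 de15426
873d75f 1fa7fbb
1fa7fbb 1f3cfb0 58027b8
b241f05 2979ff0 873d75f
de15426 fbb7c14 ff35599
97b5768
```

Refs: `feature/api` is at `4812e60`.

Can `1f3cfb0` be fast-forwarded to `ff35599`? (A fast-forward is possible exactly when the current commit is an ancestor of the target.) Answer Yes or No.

A fast-forward from 1f3cfb0 to ff35599 is possible iff 1f3cfb0 is an ancestor of ff35599.
Ancestors of ff35599: {13b5760, 3422bf5, 97b5768, ff35599}.
1f3cfb0 is not among them, so fast-forward is not possible.

No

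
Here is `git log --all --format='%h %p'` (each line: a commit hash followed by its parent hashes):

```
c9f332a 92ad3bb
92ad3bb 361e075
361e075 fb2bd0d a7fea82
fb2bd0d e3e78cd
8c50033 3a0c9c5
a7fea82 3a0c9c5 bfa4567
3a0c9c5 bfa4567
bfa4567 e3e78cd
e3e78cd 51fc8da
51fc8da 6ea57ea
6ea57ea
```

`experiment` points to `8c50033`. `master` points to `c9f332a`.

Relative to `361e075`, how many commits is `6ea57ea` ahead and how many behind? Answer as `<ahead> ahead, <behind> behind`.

Reachable from 6ea57ea: {6ea57ea}.
Reachable from 361e075: {361e075, 3a0c9c5, 51fc8da, 6ea57ea, a7fea82, bfa4567, e3e78cd, fb2bd0d}.
Only in 6ea57ea's history (ahead): {} — 0.
Only in 361e075's history (behind): {361e075, 3a0c9c5, 51fc8da, a7fea82, bfa4567, e3e78cd, fb2bd0d} — 7.

0 ahead, 7 behind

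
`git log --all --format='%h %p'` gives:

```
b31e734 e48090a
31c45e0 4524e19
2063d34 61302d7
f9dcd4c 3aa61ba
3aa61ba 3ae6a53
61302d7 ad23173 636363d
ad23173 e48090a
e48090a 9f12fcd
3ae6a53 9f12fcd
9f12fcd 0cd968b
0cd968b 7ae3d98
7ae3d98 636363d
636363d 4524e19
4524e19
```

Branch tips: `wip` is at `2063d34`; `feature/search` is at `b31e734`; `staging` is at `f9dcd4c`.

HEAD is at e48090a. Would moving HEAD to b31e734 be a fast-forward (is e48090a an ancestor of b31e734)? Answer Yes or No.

A fast-forward from e48090a to b31e734 is possible iff e48090a is an ancestor of b31e734.
Ancestors of b31e734: {0cd968b, 4524e19, 636363d, 7ae3d98, 9f12fcd, b31e734, e48090a}.
e48090a is among them, so fast-forward is possible.

Yes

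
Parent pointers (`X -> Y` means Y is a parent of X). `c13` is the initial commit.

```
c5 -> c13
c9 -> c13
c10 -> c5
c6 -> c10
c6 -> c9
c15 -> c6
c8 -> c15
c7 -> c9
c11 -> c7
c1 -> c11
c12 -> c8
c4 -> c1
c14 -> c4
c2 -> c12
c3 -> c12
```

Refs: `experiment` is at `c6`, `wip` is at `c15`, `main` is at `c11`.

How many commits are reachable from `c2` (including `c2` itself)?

Walking parent pointers from c2: reachable set = {c10, c12, c13, c15, c2, c5, c6, c8, c9}.
That is 9 commits.

9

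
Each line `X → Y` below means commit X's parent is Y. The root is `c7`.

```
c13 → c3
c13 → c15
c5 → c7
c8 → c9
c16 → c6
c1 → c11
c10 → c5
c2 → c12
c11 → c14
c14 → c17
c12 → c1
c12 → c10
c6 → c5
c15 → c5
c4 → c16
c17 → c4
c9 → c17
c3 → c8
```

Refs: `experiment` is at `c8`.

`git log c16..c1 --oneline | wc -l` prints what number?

Reachable from c1: {c1, c11, c14, c16, c17, c4, c5, c6, c7}.
Reachable from c16: {c16, c5, c6, c7}.
In c1's history but not c16's: {c1, c11, c14, c17, c4} — 5 commits.

5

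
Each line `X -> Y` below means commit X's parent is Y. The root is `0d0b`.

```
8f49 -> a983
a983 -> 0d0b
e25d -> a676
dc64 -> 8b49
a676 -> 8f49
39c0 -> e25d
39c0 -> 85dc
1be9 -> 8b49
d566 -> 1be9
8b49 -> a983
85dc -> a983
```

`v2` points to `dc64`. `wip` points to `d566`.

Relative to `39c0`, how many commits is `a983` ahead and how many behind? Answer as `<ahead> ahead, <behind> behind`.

Reachable from a983: {0d0b, a983}.
Reachable from 39c0: {0d0b, 39c0, 85dc, 8f49, a676, a983, e25d}.
Only in a983's history (ahead): {} — 0.
Only in 39c0's history (behind): {39c0, 85dc, 8f49, a676, e25d} — 5.

0 ahead, 5 behind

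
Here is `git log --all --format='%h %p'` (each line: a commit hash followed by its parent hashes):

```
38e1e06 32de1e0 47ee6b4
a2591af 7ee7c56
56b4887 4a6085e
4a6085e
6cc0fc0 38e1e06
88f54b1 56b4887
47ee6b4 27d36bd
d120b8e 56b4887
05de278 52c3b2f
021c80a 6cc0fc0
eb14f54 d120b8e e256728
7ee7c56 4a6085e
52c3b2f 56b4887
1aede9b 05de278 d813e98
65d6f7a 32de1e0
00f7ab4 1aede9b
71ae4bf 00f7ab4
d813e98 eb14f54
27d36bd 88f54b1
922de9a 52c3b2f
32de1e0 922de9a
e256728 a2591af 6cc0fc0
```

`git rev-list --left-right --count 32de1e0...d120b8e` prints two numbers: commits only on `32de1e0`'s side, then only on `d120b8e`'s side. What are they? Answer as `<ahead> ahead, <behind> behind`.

3 ahead, 1 behind

Reachable from 32de1e0: {32de1e0, 4a6085e, 52c3b2f, 56b4887, 922de9a}.
Reachable from d120b8e: {4a6085e, 56b4887, d120b8e}.
Only in 32de1e0's history (ahead): {32de1e0, 52c3b2f, 922de9a} — 3.
Only in d120b8e's history (behind): {d120b8e} — 1.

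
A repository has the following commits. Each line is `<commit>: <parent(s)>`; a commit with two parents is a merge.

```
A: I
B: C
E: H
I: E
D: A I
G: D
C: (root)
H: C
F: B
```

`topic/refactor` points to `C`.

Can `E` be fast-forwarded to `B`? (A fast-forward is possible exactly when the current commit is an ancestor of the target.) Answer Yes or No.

No

A fast-forward from E to B is possible iff E is an ancestor of B.
Ancestors of B: {B, C}.
E is not among them, so fast-forward is not possible.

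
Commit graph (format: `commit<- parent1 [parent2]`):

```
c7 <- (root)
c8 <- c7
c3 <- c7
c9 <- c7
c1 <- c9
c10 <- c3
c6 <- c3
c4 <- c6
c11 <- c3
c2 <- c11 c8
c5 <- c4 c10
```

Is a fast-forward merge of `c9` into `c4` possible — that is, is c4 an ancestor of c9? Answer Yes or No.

No

A fast-forward from c4 to c9 is possible iff c4 is an ancestor of c9.
Ancestors of c9: {c7, c9}.
c4 is not among them, so fast-forward is not possible.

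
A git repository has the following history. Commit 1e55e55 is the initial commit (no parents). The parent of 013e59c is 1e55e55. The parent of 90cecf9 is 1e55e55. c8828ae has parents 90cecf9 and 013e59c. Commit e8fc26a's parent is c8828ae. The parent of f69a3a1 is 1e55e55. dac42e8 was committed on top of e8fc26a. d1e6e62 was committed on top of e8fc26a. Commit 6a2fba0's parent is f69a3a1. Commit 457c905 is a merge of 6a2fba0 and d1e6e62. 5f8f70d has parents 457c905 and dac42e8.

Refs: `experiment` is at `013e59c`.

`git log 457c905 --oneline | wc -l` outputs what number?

Walking parent pointers from 457c905: reachable set = {013e59c, 1e55e55, 457c905, 6a2fba0, 90cecf9, c8828ae, d1e6e62, e8fc26a, f69a3a1}.
That is 9 commits.

9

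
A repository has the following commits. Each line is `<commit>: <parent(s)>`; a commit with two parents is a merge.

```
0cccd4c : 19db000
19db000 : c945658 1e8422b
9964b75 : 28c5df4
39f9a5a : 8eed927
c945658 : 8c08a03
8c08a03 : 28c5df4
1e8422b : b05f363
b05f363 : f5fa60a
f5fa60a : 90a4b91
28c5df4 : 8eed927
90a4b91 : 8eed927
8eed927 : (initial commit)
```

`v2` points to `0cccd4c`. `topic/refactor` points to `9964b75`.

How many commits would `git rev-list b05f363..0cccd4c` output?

6

Reachable from 0cccd4c: {0cccd4c, 19db000, 1e8422b, 28c5df4, 8c08a03, 8eed927, 90a4b91, b05f363, c945658, f5fa60a}.
Reachable from b05f363: {8eed927, 90a4b91, b05f363, f5fa60a}.
In 0cccd4c's history but not b05f363's: {0cccd4c, 19db000, 1e8422b, 28c5df4, 8c08a03, c945658} — 6 commits.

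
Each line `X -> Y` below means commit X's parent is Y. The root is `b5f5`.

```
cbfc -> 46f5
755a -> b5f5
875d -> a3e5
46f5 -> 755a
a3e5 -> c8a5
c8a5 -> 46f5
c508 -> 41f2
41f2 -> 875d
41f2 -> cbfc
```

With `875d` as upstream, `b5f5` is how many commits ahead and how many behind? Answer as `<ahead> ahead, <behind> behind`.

Reachable from b5f5: {b5f5}.
Reachable from 875d: {46f5, 755a, 875d, a3e5, b5f5, c8a5}.
Only in b5f5's history (ahead): {} — 0.
Only in 875d's history (behind): {46f5, 755a, 875d, a3e5, c8a5} — 5.

0 ahead, 5 behind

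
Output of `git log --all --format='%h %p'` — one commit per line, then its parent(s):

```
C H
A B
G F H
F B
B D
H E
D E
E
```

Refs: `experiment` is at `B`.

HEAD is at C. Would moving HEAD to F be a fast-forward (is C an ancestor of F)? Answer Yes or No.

No

A fast-forward from C to F is possible iff C is an ancestor of F.
Ancestors of F: {B, D, E, F}.
C is not among them, so fast-forward is not possible.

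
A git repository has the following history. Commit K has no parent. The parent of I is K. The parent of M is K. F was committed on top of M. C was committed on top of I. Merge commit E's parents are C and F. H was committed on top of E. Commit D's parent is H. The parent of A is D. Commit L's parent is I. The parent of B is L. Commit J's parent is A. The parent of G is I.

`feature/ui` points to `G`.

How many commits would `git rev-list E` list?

6

Walking parent pointers from E: reachable set = {C, E, F, I, K, M}.
That is 6 commits.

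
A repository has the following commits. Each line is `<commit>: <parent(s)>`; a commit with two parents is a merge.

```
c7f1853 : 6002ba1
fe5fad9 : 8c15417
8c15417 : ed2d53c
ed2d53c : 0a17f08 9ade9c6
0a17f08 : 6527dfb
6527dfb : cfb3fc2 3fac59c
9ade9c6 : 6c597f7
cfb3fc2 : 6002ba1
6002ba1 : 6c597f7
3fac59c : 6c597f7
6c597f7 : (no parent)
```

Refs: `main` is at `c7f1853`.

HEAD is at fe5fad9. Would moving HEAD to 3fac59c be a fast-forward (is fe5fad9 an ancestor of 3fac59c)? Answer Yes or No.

No

A fast-forward from fe5fad9 to 3fac59c is possible iff fe5fad9 is an ancestor of 3fac59c.
Ancestors of 3fac59c: {3fac59c, 6c597f7}.
fe5fad9 is not among them, so fast-forward is not possible.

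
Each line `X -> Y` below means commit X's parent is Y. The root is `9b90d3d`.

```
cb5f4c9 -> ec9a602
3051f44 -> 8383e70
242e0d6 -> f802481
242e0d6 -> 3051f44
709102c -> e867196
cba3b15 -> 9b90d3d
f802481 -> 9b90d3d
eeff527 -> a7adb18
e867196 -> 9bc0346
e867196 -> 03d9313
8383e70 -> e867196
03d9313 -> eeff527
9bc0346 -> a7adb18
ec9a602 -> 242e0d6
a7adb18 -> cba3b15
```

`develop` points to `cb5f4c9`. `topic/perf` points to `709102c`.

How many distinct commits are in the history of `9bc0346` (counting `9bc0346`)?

Walking parent pointers from 9bc0346: reachable set = {9b90d3d, 9bc0346, a7adb18, cba3b15}.
That is 4 commits.

4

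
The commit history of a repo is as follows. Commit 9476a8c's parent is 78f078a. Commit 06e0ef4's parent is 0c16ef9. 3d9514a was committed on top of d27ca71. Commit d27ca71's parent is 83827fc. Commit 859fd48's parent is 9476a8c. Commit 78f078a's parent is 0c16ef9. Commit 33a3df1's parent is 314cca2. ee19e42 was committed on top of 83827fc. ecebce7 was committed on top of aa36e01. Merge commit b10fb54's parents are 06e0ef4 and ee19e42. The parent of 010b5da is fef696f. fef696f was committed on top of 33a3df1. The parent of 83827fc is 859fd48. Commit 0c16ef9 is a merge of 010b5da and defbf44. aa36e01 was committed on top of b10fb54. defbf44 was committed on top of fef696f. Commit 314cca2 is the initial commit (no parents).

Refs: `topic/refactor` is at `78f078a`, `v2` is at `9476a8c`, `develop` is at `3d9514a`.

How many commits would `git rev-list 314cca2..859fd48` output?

Reachable from 859fd48: {010b5da, 0c16ef9, 314cca2, 33a3df1, 78f078a, 859fd48, 9476a8c, defbf44, fef696f}.
Reachable from 314cca2: {314cca2}.
In 859fd48's history but not 314cca2's: {010b5da, 0c16ef9, 33a3df1, 78f078a, 859fd48, 9476a8c, defbf44, fef696f} — 8 commits.

8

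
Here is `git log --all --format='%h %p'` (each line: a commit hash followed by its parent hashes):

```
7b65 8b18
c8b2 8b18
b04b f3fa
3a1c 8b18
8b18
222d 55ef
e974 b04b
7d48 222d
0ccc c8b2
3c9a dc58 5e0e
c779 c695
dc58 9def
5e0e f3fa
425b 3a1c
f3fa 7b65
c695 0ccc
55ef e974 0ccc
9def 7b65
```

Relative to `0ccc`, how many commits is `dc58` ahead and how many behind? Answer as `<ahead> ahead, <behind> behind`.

Reachable from dc58: {7b65, 8b18, 9def, dc58}.
Reachable from 0ccc: {0ccc, 8b18, c8b2}.
Only in dc58's history (ahead): {7b65, 9def, dc58} — 3.
Only in 0ccc's history (behind): {0ccc, c8b2} — 2.

3 ahead, 2 behind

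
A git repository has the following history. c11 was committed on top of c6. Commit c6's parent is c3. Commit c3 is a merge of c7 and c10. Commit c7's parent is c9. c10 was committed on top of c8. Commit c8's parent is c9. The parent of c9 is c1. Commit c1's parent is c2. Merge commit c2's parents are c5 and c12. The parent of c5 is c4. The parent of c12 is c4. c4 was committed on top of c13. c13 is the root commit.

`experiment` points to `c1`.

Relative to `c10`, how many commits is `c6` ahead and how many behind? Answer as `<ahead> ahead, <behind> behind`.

3 ahead, 0 behind

Reachable from c6: {c1, c10, c12, c13, c2, c3, c4, c5, c6, c7, c8, c9}.
Reachable from c10: {c1, c10, c12, c13, c2, c4, c5, c8, c9}.
Only in c6's history (ahead): {c3, c6, c7} — 3.
Only in c10's history (behind): {} — 0.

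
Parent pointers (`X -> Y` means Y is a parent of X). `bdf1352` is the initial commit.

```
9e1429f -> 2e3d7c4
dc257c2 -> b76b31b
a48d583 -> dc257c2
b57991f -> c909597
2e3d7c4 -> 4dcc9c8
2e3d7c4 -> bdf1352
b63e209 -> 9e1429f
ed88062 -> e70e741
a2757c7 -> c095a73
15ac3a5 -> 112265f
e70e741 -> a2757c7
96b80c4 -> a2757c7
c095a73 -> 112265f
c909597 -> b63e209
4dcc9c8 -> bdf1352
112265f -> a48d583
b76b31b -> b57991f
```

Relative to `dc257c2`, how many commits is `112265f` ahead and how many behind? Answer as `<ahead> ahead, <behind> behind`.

2 ahead, 0 behind

Reachable from 112265f: {112265f, 2e3d7c4, 4dcc9c8, 9e1429f, a48d583, b57991f, b63e209, b76b31b, bdf1352, c909597, dc257c2}.
Reachable from dc257c2: {2e3d7c4, 4dcc9c8, 9e1429f, b57991f, b63e209, b76b31b, bdf1352, c909597, dc257c2}.
Only in 112265f's history (ahead): {112265f, a48d583} — 2.
Only in dc257c2's history (behind): {} — 0.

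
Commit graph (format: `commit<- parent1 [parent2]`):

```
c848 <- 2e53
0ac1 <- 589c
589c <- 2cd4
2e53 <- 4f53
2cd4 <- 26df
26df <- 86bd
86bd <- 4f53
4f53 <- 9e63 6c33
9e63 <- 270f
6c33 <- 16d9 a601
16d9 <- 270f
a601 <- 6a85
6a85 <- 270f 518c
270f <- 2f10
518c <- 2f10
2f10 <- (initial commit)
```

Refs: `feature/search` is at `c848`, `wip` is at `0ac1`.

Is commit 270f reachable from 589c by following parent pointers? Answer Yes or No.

Yes

Ancestors of 589c (commits reachable by following parents): {16d9, 26df, 270f, 2cd4, 2f10, 4f53, 518c, 589c, 6a85, 6c33, 86bd, 9e63, a601}.
270f is in that set, so it is an ancestor of 589c.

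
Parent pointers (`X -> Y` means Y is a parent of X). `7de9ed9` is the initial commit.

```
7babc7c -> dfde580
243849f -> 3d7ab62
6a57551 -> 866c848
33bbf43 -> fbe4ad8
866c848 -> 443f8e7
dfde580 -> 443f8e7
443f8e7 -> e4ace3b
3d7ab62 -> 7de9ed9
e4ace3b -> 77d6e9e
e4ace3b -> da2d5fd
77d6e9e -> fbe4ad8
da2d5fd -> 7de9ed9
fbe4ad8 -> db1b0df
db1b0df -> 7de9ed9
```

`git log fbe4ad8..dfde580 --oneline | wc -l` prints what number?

Reachable from dfde580: {443f8e7, 77d6e9e, 7de9ed9, da2d5fd, db1b0df, dfde580, e4ace3b, fbe4ad8}.
Reachable from fbe4ad8: {7de9ed9, db1b0df, fbe4ad8}.
In dfde580's history but not fbe4ad8's: {443f8e7, 77d6e9e, da2d5fd, dfde580, e4ace3b} — 5 commits.

5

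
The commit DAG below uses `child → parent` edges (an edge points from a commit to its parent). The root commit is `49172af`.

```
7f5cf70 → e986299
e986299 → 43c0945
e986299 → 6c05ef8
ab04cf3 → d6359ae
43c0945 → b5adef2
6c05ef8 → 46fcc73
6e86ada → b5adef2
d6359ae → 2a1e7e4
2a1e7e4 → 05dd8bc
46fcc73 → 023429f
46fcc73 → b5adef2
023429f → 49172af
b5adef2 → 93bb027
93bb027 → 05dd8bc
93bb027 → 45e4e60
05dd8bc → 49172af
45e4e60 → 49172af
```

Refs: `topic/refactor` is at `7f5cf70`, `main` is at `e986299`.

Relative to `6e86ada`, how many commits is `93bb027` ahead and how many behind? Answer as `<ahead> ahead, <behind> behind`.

Reachable from 93bb027: {05dd8bc, 45e4e60, 49172af, 93bb027}.
Reachable from 6e86ada: {05dd8bc, 45e4e60, 49172af, 6e86ada, 93bb027, b5adef2}.
Only in 93bb027's history (ahead): {} — 0.
Only in 6e86ada's history (behind): {6e86ada, b5adef2} — 2.

0 ahead, 2 behind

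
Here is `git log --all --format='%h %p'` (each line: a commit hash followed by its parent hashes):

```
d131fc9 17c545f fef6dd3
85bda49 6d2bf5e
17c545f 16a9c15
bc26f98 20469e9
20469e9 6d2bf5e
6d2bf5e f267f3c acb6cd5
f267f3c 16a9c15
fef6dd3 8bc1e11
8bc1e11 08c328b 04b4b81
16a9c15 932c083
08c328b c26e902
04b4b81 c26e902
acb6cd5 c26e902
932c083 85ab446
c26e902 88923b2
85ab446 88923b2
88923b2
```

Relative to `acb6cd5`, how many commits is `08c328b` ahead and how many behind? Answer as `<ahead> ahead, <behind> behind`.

1 ahead, 1 behind

Reachable from 08c328b: {08c328b, 88923b2, c26e902}.
Reachable from acb6cd5: {88923b2, acb6cd5, c26e902}.
Only in 08c328b's history (ahead): {08c328b} — 1.
Only in acb6cd5's history (behind): {acb6cd5} — 1.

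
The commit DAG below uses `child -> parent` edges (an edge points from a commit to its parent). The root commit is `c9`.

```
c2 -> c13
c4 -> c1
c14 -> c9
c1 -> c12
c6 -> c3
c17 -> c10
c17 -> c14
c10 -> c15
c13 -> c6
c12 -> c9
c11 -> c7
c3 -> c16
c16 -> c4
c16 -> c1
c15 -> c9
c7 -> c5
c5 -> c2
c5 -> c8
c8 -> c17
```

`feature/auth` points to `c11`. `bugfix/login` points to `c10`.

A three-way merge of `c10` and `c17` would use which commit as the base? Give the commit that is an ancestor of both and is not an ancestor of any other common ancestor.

Ancestors of c10: {c10, c15, c9}.
Ancestors of c17: {c10, c14, c15, c17, c9}.
Common ancestors: {c10, c15, c9}.
Among these, c10 is not an ancestor of any other common ancestor — it is the merge base.

c10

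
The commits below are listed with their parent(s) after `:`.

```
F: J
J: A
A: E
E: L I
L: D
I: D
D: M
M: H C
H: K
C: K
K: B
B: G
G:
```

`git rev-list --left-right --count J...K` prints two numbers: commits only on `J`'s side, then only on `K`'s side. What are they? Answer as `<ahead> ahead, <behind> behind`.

Reachable from J: {A, B, C, D, E, G, H, I, J, K, L, M}.
Reachable from K: {B, G, K}.
Only in J's history (ahead): {A, C, D, E, H, I, J, L, M} — 9.
Only in K's history (behind): {} — 0.

9 ahead, 0 behind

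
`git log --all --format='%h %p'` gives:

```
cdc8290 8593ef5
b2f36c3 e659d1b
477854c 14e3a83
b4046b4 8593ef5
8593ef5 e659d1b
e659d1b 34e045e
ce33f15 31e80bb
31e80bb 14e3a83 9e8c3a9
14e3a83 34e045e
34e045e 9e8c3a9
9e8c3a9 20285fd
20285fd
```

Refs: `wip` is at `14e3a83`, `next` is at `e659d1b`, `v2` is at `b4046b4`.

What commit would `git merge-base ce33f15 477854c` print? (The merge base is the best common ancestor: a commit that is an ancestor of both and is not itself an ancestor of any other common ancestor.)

14e3a83

Ancestors of ce33f15: {14e3a83, 20285fd, 31e80bb, 34e045e, 9e8c3a9, ce33f15}.
Ancestors of 477854c: {14e3a83, 20285fd, 34e045e, 477854c, 9e8c3a9}.
Common ancestors: {14e3a83, 20285fd, 34e045e, 9e8c3a9}.
Among these, 14e3a83 is not an ancestor of any other common ancestor — it is the merge base.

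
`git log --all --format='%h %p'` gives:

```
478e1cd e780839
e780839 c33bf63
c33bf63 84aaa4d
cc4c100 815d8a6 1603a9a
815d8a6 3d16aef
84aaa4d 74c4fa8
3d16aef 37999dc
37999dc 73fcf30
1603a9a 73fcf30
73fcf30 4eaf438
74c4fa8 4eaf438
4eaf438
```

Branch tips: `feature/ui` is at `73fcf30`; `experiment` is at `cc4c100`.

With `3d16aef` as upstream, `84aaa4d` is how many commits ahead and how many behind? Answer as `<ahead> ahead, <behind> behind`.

Reachable from 84aaa4d: {4eaf438, 74c4fa8, 84aaa4d}.
Reachable from 3d16aef: {37999dc, 3d16aef, 4eaf438, 73fcf30}.
Only in 84aaa4d's history (ahead): {74c4fa8, 84aaa4d} — 2.
Only in 3d16aef's history (behind): {37999dc, 3d16aef, 73fcf30} — 3.

2 ahead, 3 behind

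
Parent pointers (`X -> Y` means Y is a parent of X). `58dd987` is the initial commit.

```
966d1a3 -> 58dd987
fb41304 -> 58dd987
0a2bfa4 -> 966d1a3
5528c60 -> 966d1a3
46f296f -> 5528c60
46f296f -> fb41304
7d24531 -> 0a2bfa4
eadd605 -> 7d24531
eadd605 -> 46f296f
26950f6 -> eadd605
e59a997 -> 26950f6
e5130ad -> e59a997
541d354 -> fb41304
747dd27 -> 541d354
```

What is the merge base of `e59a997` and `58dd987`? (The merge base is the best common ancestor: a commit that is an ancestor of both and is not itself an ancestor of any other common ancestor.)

Ancestors of e59a997: {0a2bfa4, 26950f6, 46f296f, 5528c60, 58dd987, 7d24531, 966d1a3, e59a997, eadd605, fb41304}.
Ancestors of 58dd987: {58dd987}.
Common ancestors: {58dd987}.
The only common ancestor is 58dd987, so it is the merge base.

58dd987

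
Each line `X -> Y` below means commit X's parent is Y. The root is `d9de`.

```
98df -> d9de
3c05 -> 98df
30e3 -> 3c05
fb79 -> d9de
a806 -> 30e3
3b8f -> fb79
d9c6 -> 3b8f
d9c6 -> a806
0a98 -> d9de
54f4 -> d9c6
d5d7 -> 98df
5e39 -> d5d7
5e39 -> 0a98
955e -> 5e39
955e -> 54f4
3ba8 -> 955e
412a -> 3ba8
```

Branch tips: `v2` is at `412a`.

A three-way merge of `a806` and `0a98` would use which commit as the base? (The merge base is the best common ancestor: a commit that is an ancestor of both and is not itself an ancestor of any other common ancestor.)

Ancestors of a806: {30e3, 3c05, 98df, a806, d9de}.
Ancestors of 0a98: {0a98, d9de}.
Common ancestors: {d9de}.
The only common ancestor is d9de, so it is the merge base.

d9de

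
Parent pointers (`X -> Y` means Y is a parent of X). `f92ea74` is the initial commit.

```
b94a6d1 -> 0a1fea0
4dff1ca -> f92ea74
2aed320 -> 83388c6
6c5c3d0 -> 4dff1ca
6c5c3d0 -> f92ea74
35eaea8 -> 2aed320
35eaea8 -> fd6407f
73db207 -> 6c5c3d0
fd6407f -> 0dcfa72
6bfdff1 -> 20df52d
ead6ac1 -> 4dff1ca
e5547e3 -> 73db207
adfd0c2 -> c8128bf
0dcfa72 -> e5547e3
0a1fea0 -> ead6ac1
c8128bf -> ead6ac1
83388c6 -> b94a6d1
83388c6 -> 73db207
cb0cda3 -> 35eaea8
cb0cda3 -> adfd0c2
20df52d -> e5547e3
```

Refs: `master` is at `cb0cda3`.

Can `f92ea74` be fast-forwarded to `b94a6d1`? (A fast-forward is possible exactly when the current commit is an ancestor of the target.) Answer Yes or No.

A fast-forward from f92ea74 to b94a6d1 is possible iff f92ea74 is an ancestor of b94a6d1.
Ancestors of b94a6d1: {0a1fea0, 4dff1ca, b94a6d1, ead6ac1, f92ea74}.
f92ea74 is among them, so fast-forward is possible.

Yes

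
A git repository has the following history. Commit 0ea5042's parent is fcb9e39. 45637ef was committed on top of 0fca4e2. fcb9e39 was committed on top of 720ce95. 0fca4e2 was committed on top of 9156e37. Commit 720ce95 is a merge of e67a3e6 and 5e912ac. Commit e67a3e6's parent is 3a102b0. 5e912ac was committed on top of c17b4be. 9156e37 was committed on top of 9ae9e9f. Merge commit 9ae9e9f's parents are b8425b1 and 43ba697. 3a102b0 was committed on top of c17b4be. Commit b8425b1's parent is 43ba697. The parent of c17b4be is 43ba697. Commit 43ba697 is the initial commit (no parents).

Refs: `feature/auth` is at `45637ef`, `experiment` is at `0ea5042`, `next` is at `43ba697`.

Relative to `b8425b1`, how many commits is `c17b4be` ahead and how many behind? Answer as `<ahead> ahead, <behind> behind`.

1 ahead, 1 behind

Reachable from c17b4be: {43ba697, c17b4be}.
Reachable from b8425b1: {43ba697, b8425b1}.
Only in c17b4be's history (ahead): {c17b4be} — 1.
Only in b8425b1's history (behind): {b8425b1} — 1.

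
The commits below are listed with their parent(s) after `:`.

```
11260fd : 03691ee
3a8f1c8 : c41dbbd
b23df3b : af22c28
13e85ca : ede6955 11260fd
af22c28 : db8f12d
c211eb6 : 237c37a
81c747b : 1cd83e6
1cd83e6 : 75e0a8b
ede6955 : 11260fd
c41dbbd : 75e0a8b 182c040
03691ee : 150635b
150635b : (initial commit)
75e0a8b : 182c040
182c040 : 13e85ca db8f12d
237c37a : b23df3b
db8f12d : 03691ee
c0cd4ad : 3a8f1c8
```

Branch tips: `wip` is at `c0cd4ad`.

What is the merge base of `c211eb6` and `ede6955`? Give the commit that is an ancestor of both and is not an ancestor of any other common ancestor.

03691ee

Ancestors of c211eb6: {03691ee, 150635b, 237c37a, af22c28, b23df3b, c211eb6, db8f12d}.
Ancestors of ede6955: {03691ee, 11260fd, 150635b, ede6955}.
Common ancestors: {03691ee, 150635b}.
Among these, 03691ee is not an ancestor of any other common ancestor — it is the merge base.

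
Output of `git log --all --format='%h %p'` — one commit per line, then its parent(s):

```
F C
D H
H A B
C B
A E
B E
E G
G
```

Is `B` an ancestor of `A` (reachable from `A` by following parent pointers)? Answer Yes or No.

No

Ancestors of A: {A, E, G}.
B is not in that set, so it is not an ancestor of A.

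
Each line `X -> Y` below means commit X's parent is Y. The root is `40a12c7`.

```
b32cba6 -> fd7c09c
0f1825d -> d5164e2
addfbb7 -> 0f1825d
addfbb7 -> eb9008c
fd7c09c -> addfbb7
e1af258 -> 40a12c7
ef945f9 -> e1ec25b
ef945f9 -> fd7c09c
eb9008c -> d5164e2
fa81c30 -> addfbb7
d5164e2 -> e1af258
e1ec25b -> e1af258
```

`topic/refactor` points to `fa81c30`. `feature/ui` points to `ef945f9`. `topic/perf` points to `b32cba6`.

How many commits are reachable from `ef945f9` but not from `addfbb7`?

3

Reachable from ef945f9: {0f1825d, 40a12c7, addfbb7, d5164e2, e1af258, e1ec25b, eb9008c, ef945f9, fd7c09c}.
Reachable from addfbb7: {0f1825d, 40a12c7, addfbb7, d5164e2, e1af258, eb9008c}.
In ef945f9's history but not addfbb7's: {e1ec25b, ef945f9, fd7c09c} — 3 commits.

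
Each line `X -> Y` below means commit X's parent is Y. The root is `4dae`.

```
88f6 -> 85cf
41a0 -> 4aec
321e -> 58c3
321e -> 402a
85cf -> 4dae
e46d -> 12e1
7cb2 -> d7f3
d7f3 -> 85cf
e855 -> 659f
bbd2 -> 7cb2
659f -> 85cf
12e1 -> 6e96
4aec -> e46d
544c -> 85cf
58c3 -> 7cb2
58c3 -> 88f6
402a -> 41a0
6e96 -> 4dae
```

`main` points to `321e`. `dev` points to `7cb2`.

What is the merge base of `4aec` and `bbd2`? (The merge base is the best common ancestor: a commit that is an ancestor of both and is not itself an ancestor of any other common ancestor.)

Ancestors of 4aec: {12e1, 4aec, 4dae, 6e96, e46d}.
Ancestors of bbd2: {4dae, 7cb2, 85cf, bbd2, d7f3}.
Common ancestors: {4dae}.
The only common ancestor is 4dae, so it is the merge base.

4dae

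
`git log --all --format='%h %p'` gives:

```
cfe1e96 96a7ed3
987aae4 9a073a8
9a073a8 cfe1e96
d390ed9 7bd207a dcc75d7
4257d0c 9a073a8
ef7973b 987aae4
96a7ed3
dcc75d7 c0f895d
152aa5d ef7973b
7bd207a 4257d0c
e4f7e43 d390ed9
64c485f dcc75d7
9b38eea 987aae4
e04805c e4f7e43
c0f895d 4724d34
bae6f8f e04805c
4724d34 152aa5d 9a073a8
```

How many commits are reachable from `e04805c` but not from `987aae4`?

Reachable from e04805c: {152aa5d, 4257d0c, 4724d34, 7bd207a, 96a7ed3, 987aae4, 9a073a8, c0f895d, cfe1e96, d390ed9, dcc75d7, e04805c, e4f7e43, ef7973b}.
Reachable from 987aae4: {96a7ed3, 987aae4, 9a073a8, cfe1e96}.
In e04805c's history but not 987aae4's: {152aa5d, 4257d0c, 4724d34, 7bd207a, c0f895d, d390ed9, dcc75d7, e04805c, e4f7e43, ef7973b} — 10 commits.

10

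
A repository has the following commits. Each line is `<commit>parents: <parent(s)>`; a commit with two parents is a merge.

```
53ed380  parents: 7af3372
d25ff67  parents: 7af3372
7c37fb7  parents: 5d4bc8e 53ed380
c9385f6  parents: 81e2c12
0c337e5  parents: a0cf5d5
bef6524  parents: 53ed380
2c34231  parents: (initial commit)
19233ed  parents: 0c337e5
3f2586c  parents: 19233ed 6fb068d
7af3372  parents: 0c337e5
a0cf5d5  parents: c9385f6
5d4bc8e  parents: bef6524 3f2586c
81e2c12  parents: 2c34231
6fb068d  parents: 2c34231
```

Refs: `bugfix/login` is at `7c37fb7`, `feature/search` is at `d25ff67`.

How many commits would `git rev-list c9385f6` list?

Walking parent pointers from c9385f6: reachable set = {2c34231, 81e2c12, c9385f6}.
That is 3 commits.

3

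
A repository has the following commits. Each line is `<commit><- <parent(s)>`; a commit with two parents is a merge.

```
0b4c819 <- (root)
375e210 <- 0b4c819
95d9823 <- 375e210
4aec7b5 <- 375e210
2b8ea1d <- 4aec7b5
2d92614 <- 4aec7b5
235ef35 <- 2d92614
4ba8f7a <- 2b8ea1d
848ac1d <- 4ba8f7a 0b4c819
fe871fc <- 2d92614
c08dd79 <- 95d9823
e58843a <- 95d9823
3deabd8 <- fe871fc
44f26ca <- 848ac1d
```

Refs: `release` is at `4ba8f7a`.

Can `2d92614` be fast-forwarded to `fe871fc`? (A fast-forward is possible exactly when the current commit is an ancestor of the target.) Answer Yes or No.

Yes

A fast-forward from 2d92614 to fe871fc is possible iff 2d92614 is an ancestor of fe871fc.
Ancestors of fe871fc: {0b4c819, 2d92614, 375e210, 4aec7b5, fe871fc}.
2d92614 is among them, so fast-forward is possible.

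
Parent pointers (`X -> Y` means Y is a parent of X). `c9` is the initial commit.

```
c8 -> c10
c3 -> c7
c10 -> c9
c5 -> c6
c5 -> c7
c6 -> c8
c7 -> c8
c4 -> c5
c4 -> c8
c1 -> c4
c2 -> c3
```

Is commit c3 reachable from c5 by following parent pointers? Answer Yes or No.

No

Ancestors of c5: {c10, c5, c6, c7, c8, c9}.
c3 is not in that set, so it is not an ancestor of c5.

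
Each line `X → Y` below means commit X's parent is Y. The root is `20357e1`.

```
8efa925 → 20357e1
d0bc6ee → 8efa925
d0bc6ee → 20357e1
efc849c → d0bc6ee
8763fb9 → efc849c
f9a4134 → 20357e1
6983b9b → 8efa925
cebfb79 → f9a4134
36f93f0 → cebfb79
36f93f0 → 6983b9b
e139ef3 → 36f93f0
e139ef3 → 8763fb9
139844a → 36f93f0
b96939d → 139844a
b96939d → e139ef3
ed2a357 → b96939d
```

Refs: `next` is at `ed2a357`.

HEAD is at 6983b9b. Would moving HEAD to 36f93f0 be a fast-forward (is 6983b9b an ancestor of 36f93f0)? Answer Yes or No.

A fast-forward from 6983b9b to 36f93f0 is possible iff 6983b9b is an ancestor of 36f93f0.
Ancestors of 36f93f0: {20357e1, 36f93f0, 6983b9b, 8efa925, cebfb79, f9a4134}.
6983b9b is among them, so fast-forward is possible.

Yes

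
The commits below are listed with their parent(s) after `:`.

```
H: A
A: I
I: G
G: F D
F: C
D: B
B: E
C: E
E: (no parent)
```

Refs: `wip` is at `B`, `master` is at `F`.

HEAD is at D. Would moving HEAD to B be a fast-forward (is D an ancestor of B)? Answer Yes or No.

No

A fast-forward from D to B is possible iff D is an ancestor of B.
Ancestors of B: {B, E}.
D is not among them, so fast-forward is not possible.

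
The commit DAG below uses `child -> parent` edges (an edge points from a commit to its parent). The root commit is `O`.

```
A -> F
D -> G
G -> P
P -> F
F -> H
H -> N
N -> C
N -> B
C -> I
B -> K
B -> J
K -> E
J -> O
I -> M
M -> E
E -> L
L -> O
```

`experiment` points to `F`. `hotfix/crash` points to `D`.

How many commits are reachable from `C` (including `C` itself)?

6

Walking parent pointers from C: reachable set = {C, E, I, L, M, O}.
That is 6 commits.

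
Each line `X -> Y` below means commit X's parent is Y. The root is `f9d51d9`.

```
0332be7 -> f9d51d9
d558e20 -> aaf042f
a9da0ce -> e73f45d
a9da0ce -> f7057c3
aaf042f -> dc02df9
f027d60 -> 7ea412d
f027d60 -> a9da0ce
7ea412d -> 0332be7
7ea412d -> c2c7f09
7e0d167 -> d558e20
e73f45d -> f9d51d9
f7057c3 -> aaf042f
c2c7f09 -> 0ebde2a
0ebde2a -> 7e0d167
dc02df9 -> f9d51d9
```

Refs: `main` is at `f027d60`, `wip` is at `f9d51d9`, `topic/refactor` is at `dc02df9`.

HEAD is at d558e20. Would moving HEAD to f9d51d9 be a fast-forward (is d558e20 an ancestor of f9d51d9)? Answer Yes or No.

A fast-forward from d558e20 to f9d51d9 is possible iff d558e20 is an ancestor of f9d51d9.
Ancestors of f9d51d9: {f9d51d9}.
d558e20 is not among them, so fast-forward is not possible.

No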